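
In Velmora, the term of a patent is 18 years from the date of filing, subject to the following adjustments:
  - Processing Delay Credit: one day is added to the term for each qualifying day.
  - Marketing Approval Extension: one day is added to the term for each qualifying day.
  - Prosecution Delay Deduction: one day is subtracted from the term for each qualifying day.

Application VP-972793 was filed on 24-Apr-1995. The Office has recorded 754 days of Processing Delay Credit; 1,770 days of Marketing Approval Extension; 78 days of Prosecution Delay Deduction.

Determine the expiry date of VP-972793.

Base term: filing date + 18 years → 24 April 2013.
Processing Delay Credit: +754 days → 18 May 2015.
Marketing Approval Extension: +1770 days → 22 March 2020.
Prosecution Delay Deduction: −78 days → 4 January 2020.

January 4, 2020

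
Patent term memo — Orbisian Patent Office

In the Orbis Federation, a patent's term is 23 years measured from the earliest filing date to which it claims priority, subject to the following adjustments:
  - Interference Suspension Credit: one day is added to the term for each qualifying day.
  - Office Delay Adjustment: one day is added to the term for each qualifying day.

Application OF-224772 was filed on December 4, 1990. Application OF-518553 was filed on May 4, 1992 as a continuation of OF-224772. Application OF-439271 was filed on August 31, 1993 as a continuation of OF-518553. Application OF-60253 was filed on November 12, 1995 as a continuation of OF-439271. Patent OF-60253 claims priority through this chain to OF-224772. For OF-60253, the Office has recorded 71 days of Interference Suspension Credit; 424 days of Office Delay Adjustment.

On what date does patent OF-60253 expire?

April 13, 2015

Earliest priority filing: 4 December 1990.
Base term: 4 December 1990 + 23 years → 4 December 2013.
Interference Suspension Credit: +71 days → 13 February 2014.
Office Delay Adjustment: +424 days → 13 April 2015.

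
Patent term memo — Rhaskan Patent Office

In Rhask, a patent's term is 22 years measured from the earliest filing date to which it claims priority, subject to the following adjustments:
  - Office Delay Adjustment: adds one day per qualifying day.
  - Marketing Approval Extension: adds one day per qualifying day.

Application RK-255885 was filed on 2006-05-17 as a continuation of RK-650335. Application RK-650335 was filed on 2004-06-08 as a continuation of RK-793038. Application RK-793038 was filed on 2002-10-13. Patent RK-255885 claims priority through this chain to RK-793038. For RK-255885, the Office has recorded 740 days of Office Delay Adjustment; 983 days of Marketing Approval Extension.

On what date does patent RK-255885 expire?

Earliest priority filing: 13 October 2002.
Base term: 13 October 2002 + 22 years → 13 October 2024.
Office Delay Adjustment: +740 days → 23 October 2026.
Marketing Approval Extension: +983 days → 2 July 2029.

July 2, 2029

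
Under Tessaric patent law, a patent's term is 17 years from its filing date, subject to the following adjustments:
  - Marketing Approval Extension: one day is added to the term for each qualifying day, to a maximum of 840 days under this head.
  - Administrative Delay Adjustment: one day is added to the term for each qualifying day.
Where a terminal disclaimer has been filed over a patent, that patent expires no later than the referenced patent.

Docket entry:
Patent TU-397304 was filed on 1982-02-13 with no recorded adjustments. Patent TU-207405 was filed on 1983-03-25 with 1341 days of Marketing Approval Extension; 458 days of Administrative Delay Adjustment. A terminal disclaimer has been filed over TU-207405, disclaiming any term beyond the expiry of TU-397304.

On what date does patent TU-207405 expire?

Natural term of TU-207405:
  Base: filing + 17 years → 25 March 2000.
  Marketing Approval Extension: 1341 days claimed exceeds the 840-day cap, so +840 days → 13 July 2002.
  Administrative Delay Adjustment: +458 days → 14 October 2003.
Expiry of referenced patent TU-397304:
  Base: filing + 17 years → 13 February 1999.
Terminal disclaimer: TU-207405 expires on the earlier of 14 October 2003 and 13 February 1999.

February 13, 1999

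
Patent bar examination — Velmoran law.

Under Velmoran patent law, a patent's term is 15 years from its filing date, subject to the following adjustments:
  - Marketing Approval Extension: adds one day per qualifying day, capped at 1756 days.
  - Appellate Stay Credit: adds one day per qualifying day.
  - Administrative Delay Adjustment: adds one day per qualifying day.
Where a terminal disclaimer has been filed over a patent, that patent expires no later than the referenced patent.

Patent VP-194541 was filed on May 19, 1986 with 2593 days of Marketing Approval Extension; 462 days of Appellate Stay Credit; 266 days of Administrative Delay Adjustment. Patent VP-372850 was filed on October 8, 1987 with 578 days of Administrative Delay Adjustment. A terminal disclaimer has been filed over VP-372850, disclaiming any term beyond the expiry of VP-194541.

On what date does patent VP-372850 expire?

Natural term of VP-372850:
  Base: filing + 15 years → 8 October 2002.
  Administrative Delay Adjustment: +578 days → 8 May 2004.
Expiry of referenced patent VP-194541:
  Base: filing + 15 years → 19 May 2001.
  Marketing Approval Extension: 2593 days claimed exceeds the 1756-day cap, so +1756 days → 10 March 2006.
  Appellate Stay Credit: +462 days → 15 June 2007.
  Administrative Delay Adjustment: +266 days → 7 March 2008.
Terminal disclaimer: VP-372850 expires on the earlier of 8 May 2004 and 7 March 2008.

May 8, 2004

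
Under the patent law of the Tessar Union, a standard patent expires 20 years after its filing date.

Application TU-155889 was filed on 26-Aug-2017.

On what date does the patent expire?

2037-08-26

Filing date + 20 years → 26 August 2037.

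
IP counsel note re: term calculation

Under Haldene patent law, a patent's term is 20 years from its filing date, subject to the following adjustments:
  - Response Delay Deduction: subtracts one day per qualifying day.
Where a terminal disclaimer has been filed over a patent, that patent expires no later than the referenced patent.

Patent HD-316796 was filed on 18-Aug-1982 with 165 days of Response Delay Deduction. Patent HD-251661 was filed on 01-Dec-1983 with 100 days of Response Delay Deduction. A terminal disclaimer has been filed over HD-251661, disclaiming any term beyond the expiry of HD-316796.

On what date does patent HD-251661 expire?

Natural term of HD-251661:
  Base: filing + 20 years → 1 December 2003.
  Response Delay Deduction: −100 days → 23 August 2003.
Expiry of referenced patent HD-316796:
  Base: filing + 20 years → 18 August 2002.
  Response Delay Deduction: −165 days → 6 March 2002.
Terminal disclaimer: HD-251661 expires on the earlier of 23 August 2003 and 6 March 2002.

March 6, 2002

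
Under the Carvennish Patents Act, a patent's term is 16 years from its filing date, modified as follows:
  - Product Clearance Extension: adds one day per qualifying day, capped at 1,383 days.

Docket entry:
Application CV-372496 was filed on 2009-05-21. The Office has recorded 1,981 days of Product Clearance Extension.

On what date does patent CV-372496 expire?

March 4, 2029

Base term: filing date + 16 years → 21 May 2025.
Product Clearance Extension: 1981 days claimed exceeds the 1383-day cap, so +1383 days → 4 March 2029.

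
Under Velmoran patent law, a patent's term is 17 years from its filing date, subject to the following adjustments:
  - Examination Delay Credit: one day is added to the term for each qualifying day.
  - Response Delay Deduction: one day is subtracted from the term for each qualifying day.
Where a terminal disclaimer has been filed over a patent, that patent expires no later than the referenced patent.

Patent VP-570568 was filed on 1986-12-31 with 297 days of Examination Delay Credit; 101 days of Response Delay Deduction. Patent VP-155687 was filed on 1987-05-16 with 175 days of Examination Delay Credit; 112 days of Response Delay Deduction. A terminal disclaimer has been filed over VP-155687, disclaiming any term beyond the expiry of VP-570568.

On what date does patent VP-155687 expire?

Natural term of VP-155687:
  Base: filing + 17 years → 16 May 2004.
  Examination Delay Credit: +175 days → 7 November 2004.
  Response Delay Deduction: −112 days → 18 July 2004.
Expiry of referenced patent VP-570568:
  Base: filing + 17 years → 31 December 2003.
  Examination Delay Credit: +297 days → 23 October 2004.
  Response Delay Deduction: −101 days → 14 July 2004.
Terminal disclaimer: VP-155687 expires on the earlier of 18 July 2004 and 14 July 2004.

July 14, 2004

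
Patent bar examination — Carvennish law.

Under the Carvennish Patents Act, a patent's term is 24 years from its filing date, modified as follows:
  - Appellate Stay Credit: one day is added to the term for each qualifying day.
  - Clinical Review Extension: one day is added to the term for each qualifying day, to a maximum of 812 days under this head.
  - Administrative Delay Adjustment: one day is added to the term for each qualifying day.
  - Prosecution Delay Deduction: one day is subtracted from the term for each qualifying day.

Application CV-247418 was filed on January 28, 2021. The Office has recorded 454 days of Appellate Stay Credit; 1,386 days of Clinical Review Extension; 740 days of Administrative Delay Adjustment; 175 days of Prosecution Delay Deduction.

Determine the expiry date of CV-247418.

February 2, 2050

Base term: filing date + 24 years → 28 January 2045.
Appellate Stay Credit: +454 days → 27 April 2046.
Clinical Review Extension: 1386 days claimed exceeds the 812-day cap, so +812 days → 17 July 2048.
Administrative Delay Adjustment: +740 days → 27 July 2050.
Prosecution Delay Deduction: −175 days → 2 February 2050.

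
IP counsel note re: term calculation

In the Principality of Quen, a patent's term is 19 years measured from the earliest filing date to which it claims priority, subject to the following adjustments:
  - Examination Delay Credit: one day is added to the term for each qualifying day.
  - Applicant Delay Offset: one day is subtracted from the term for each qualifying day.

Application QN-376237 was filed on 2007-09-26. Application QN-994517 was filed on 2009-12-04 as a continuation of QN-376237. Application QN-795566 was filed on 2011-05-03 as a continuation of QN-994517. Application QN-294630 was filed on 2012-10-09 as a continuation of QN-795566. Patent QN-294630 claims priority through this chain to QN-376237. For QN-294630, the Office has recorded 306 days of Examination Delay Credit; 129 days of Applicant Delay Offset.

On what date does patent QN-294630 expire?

March 22, 2027

Earliest priority filing: 26 September 2007.
Base term: 26 September 2007 + 19 years → 26 September 2026.
Examination Delay Credit: +306 days → 29 July 2027.
Applicant Delay Offset: −129 days → 22 March 2027.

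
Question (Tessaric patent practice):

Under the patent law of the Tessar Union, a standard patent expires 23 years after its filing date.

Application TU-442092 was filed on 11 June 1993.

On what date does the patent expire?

2016-06-11

Filing date + 23 years → 11 June 2016.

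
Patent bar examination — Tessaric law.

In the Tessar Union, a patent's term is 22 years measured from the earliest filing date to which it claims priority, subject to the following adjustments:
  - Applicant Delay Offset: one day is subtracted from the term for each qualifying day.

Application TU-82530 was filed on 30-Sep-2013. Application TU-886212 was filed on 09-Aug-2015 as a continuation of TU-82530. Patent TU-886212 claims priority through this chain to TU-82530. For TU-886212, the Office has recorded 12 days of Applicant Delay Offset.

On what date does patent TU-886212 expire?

September 18, 2035

Earliest priority filing: 30 September 2013.
Base term: 30 September 2013 + 22 years → 30 September 2035.
Applicant Delay Offset: −12 days → 18 September 2035.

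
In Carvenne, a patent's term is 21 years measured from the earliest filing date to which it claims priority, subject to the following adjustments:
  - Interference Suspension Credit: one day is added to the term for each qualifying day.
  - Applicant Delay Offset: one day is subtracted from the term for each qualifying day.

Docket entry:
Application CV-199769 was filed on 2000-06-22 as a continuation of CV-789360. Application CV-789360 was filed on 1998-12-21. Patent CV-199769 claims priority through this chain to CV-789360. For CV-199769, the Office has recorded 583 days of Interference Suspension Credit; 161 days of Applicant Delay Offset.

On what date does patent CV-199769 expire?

Earliest priority filing: 21 December 1998.
Base term: 21 December 1998 + 21 years → 21 December 2019.
Interference Suspension Credit: +583 days → 26 July 2021.
Applicant Delay Offset: −161 days → 15 February 2021.

2021-02-15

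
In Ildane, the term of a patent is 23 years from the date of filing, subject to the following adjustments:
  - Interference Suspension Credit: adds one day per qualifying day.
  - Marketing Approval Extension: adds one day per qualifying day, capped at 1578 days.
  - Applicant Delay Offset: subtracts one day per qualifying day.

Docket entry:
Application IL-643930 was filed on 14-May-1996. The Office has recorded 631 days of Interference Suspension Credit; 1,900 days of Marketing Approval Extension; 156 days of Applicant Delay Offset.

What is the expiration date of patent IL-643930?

Base term: filing date + 23 years → 14 May 2019.
Interference Suspension Credit: +631 days → 3 February 2021.
Marketing Approval Extension: 1900 days claimed exceeds the 1578-day cap, so +1578 days → 31 May 2025.
Applicant Delay Offset: −156 days → 26 December 2024.

December 26, 2024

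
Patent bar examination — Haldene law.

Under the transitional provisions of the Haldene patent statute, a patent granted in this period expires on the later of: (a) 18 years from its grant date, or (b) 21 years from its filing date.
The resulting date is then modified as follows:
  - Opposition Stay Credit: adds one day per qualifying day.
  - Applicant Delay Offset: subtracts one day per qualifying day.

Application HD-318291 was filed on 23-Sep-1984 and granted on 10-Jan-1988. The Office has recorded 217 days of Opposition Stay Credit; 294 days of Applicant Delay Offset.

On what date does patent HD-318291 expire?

2005-10-25

(a) grant + 18 years → 10 January 2006.
(b) filing + 21 years → 23 September 2005.
Later of the two: 10 January 2006.
Opposition Stay Credit: +217 days → 15 August 2006.
Applicant Delay Offset: −294 days → 25 October 2005.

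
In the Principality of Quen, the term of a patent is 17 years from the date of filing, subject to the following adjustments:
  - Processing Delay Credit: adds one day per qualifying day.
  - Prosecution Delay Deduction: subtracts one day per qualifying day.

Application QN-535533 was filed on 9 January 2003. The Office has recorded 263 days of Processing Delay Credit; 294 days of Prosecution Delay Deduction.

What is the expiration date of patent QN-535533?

Base term: filing date + 17 years → 9 January 2020.
Processing Delay Credit: +263 days → 28 September 2020.
Prosecution Delay Deduction: −294 days → 9 December 2019.

2019-12-09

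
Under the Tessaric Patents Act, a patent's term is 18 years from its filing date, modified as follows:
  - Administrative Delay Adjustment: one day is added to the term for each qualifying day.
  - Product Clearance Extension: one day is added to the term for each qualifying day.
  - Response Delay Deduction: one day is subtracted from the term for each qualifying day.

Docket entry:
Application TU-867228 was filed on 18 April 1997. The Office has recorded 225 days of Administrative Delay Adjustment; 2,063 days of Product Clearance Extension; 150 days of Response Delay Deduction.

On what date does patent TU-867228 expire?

Base term: filing date + 18 years → 18 April 2015.
Administrative Delay Adjustment: +225 days → 29 November 2015.
Product Clearance Extension: +2063 days → 23 July 2021.
Response Delay Deduction: −150 days → 23 February 2021.

February 23, 2021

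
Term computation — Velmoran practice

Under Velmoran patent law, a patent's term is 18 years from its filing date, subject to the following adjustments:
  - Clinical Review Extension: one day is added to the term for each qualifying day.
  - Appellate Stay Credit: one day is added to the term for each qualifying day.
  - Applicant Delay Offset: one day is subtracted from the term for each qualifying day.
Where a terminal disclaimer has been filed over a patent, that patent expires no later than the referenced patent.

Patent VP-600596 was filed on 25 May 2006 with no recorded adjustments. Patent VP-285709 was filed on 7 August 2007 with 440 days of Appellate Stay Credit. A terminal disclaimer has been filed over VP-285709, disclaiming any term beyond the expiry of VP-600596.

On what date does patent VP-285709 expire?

May 25, 2024

Natural term of VP-285709:
  Base: filing + 18 years → 7 August 2025.
  Appellate Stay Credit: +440 days → 21 October 2026.
Expiry of referenced patent VP-600596:
  Base: filing + 18 years → 25 May 2024.
Terminal disclaimer: VP-285709 expires on the earlier of 21 October 2026 and 25 May 2024.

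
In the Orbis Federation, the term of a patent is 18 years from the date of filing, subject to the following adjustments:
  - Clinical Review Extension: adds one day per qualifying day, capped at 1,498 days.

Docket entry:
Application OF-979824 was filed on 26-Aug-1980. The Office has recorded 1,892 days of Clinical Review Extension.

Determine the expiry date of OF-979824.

Base term: filing date + 18 years → 26 August 1998.
Clinical Review Extension: 1892 days claimed exceeds the 1498-day cap, so +1498 days → 2 October 2002.

October 2, 2002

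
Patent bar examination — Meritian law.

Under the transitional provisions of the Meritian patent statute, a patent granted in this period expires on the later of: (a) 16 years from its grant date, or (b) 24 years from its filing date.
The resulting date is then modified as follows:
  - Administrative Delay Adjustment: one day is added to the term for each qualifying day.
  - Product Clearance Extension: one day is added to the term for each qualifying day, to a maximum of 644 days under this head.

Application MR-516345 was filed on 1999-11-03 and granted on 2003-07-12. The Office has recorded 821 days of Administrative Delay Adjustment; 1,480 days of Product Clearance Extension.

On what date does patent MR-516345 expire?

November 7, 2027

(a) grant + 16 years → 12 July 2019.
(b) filing + 24 years → 3 November 2023.
Later of the two: 3 November 2023.
Administrative Delay Adjustment: +821 days → 1 February 2026.
Product Clearance Extension: 1480 days claimed exceeds the 644-day cap, so +644 days → 7 November 2027.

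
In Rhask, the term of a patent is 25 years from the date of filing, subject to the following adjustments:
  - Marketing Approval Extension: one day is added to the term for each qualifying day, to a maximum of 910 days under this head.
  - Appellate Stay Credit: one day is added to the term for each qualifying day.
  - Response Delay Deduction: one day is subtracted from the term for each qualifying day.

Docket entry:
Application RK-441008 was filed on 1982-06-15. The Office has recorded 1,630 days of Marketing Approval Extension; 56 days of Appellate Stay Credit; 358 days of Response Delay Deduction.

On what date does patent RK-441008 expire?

2009-02-12

Base term: filing date + 25 years → 15 June 2007.
Marketing Approval Extension: 1630 days claimed exceeds the 910-day cap, so +910 days → 11 December 2009.
Appellate Stay Credit: +56 days → 5 February 2010.
Response Delay Deduction: −358 days → 12 February 2009.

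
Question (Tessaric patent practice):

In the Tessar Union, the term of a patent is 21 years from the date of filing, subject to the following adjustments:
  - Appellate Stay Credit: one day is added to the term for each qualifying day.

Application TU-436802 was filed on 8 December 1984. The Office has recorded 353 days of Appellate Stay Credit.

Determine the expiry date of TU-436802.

2006-11-26

Base term: filing date + 21 years → 8 December 2005.
Appellate Stay Credit: +353 days → 26 November 2006.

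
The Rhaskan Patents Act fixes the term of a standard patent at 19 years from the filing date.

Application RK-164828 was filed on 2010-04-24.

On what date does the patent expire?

Filing date + 19 years → 24 April 2029.

April 24, 2029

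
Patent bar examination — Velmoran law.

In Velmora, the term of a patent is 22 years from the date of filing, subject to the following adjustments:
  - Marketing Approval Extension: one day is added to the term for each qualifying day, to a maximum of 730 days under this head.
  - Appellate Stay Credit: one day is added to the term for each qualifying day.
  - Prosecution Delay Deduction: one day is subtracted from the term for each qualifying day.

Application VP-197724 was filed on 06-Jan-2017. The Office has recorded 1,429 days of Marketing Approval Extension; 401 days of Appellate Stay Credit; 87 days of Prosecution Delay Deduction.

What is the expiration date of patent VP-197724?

November 15, 2041

Base term: filing date + 22 years → 6 January 2039.
Marketing Approval Extension: 1429 days claimed exceeds the 730-day cap, so +730 days → 5 January 2041.
Appellate Stay Credit: +401 days → 10 February 2042.
Prosecution Delay Deduction: −87 days → 15 November 2041.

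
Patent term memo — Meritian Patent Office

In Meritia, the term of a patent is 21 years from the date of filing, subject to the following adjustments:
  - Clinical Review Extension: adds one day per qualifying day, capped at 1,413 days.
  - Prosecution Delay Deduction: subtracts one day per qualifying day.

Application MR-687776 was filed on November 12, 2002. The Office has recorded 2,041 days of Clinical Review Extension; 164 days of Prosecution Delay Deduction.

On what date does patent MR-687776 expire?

Base term: filing date + 21 years → 12 November 2023.
Clinical Review Extension: 2041 days claimed exceeds the 1413-day cap, so +1413 days → 25 September 2027.
Prosecution Delay Deduction: −164 days → 14 April 2027.

2027-04-14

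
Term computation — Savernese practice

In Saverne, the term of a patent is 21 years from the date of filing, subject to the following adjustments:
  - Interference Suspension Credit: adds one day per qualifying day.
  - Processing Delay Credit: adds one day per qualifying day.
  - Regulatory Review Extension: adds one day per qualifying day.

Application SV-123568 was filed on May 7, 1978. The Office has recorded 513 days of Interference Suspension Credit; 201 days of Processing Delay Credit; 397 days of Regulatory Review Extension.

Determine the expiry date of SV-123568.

2002-05-22

Base term: filing date + 21 years → 7 May 1999.
Interference Suspension Credit: +513 days → 1 October 2000.
Processing Delay Credit: +201 days → 20 April 2001.
Regulatory Review Extension: +397 days → 22 May 2002.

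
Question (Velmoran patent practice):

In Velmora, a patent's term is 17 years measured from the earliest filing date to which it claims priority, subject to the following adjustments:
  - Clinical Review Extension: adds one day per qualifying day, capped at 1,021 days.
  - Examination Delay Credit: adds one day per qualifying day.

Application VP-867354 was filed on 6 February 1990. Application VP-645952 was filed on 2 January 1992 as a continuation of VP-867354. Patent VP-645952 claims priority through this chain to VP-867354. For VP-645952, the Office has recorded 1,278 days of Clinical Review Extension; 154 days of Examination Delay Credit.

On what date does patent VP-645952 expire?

2010-04-26

Earliest priority filing: 6 February 1990.
Base term: 6 February 1990 + 17 years → 6 February 2007.
Clinical Review Extension: 1278 days claimed exceeds the 1021-day cap, so +1021 days → 23 November 2009.
Examination Delay Credit: +154 days → 26 April 2010.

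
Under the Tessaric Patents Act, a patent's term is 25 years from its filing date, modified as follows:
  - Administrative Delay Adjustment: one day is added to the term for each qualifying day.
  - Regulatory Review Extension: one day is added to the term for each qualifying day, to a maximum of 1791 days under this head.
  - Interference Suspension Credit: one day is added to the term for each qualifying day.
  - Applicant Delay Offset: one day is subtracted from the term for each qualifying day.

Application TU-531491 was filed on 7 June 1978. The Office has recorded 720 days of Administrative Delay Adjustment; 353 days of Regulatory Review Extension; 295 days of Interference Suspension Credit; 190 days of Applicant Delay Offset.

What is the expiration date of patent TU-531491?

Base term: filing date + 25 years → 7 June 2003.
Administrative Delay Adjustment: +720 days → 27 May 2005.
Regulatory Review Extension: 353 days (within the 1791-day cap) → +353 days → 15 May 2006.
Interference Suspension Credit: +295 days → 6 March 2007.
Applicant Delay Offset: −190 days → 28 August 2006.

August 28, 2006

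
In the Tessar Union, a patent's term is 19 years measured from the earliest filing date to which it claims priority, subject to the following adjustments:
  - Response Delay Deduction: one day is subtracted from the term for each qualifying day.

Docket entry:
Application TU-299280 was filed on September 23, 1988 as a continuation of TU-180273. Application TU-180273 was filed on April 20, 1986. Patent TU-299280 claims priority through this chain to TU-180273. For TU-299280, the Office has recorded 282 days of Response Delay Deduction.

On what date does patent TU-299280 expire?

July 12, 2004

Earliest priority filing: 20 April 1986.
Base term: 20 April 1986 + 19 years → 20 April 2005.
Response Delay Deduction: −282 days → 12 July 2004.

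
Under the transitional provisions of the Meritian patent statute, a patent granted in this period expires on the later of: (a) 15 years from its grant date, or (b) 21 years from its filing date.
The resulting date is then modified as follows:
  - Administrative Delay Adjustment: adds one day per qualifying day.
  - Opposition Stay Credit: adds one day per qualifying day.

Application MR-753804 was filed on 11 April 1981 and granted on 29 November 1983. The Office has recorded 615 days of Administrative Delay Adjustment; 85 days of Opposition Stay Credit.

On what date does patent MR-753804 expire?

2004-03-11

(a) grant + 15 years → 29 November 1998.
(b) filing + 21 years → 11 April 2002.
Later of the two: 11 April 2002.
Administrative Delay Adjustment: +615 days → 17 December 2003.
Opposition Stay Credit: +85 days → 11 March 2004.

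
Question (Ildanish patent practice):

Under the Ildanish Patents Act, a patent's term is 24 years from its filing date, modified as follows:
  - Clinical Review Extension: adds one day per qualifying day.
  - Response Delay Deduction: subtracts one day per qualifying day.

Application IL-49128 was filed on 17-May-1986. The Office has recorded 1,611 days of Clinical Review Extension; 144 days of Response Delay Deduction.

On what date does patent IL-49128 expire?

Base term: filing date + 24 years → 17 May 2010.
Clinical Review Extension: +1611 days → 14 October 2014.
Response Delay Deduction: −144 days → 23 May 2014.

2014-05-23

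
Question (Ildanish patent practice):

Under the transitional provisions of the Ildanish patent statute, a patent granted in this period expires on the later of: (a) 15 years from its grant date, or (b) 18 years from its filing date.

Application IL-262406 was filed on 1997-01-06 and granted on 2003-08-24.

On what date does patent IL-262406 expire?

(a) grant + 15 years → 24 August 2018.
(b) filing + 18 years → 6 January 2015.
Later of the two: 24 August 2018.

2018-08-24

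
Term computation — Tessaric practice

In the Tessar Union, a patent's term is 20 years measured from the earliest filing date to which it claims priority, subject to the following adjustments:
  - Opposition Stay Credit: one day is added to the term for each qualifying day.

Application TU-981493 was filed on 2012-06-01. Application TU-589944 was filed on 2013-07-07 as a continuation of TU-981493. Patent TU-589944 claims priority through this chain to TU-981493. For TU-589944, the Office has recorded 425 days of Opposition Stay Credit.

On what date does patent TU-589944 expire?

July 31, 2033

Earliest priority filing: 1 June 2012.
Base term: 1 June 2012 + 20 years → 1 June 2032.
Opposition Stay Credit: +425 days → 31 July 2033.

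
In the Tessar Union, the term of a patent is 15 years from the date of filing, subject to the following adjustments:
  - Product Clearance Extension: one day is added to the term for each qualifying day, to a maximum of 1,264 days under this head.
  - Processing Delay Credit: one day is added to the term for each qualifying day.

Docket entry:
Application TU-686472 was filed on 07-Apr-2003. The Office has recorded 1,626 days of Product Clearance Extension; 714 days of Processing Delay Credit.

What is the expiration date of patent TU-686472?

September 6, 2023

Base term: filing date + 15 years → 7 April 2018.
Product Clearance Extension: 1626 days claimed exceeds the 1264-day cap, so +1264 days → 22 September 2021.
Processing Delay Credit: +714 days → 6 September 2023.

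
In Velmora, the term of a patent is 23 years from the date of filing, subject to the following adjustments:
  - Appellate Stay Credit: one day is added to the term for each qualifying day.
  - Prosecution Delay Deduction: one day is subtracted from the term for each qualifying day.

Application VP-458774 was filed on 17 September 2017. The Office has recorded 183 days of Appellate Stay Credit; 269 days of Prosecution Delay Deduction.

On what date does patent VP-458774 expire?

2040-06-23

Base term: filing date + 23 years → 17 September 2040.
Appellate Stay Credit: +183 days → 19 March 2041.
Prosecution Delay Deduction: −269 days → 23 June 2040.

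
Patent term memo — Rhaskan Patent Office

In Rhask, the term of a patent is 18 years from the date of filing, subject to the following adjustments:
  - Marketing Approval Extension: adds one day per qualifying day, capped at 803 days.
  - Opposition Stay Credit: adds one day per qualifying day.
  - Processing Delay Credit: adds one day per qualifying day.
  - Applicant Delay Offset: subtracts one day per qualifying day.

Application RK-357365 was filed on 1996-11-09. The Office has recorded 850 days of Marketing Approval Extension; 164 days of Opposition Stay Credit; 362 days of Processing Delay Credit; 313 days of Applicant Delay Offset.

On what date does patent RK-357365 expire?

August 21, 2017

Base term: filing date + 18 years → 9 November 2014.
Marketing Approval Extension: 850 days claimed exceeds the 803-day cap, so +803 days → 20 January 2017.
Opposition Stay Credit: +164 days → 3 July 2017.
Processing Delay Credit: +362 days → 30 June 2018.
Applicant Delay Offset: −313 days → 21 August 2017.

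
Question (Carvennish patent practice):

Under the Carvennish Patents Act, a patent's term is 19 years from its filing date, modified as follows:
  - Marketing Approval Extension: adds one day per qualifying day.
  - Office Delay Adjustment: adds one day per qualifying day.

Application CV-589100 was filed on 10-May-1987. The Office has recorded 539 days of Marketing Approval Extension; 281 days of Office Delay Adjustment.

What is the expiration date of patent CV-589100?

Base term: filing date + 19 years → 10 May 2006.
Marketing Approval Extension: +539 days → 31 October 2007.
Office Delay Adjustment: +281 days → 7 August 2008.

2008-08-07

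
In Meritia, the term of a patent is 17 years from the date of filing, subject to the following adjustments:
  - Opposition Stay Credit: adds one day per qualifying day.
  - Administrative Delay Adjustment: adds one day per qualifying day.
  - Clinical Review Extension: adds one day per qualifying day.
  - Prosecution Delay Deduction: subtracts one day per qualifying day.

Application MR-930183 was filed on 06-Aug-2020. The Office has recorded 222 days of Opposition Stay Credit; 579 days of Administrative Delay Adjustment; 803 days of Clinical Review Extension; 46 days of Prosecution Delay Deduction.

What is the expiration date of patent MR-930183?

Base term: filing date + 17 years → 6 August 2037.
Opposition Stay Credit: +222 days → 16 March 2038.
Administrative Delay Adjustment: +579 days → 16 October 2039.
Clinical Review Extension: +803 days → 27 December 2041.
Prosecution Delay Deduction: −46 days → 11 November 2041.

2041-11-11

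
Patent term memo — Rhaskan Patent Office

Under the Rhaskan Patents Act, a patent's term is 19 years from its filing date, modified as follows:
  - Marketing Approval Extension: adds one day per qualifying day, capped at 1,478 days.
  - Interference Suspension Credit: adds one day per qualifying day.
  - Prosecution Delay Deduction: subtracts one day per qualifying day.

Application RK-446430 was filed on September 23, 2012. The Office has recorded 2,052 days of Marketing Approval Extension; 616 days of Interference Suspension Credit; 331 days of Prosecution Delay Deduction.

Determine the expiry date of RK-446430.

Base term: filing date + 19 years → 23 September 2031.
Marketing Approval Extension: 2052 days claimed exceeds the 1478-day cap, so +1478 days → 10 October 2035.
Interference Suspension Credit: +616 days → 17 June 2037.
Prosecution Delay Deduction: −331 days → 21 July 2036.

July 21, 2036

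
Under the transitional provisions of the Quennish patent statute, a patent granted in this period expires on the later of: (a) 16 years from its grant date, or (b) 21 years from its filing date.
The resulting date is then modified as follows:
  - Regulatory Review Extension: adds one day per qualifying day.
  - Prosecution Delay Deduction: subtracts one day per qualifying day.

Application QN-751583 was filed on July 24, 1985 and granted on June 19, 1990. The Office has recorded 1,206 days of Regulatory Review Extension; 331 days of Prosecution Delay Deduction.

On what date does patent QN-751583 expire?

(a) grant + 16 years → 19 June 2006.
(b) filing + 21 years → 24 July 2006.
Later of the two: 24 July 2006.
Regulatory Review Extension: +1206 days → 11 November 2009.
Prosecution Delay Deduction: −331 days → 15 December 2008.

December 15, 2008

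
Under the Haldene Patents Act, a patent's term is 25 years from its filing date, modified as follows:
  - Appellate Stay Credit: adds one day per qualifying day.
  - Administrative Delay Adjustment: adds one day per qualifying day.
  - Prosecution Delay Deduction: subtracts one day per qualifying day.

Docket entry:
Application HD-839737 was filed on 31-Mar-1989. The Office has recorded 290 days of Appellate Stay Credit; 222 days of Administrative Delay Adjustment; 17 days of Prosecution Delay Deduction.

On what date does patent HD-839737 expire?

2015-08-08

Base term: filing date + 25 years → 31 March 2014.
Appellate Stay Credit: +290 days → 15 January 2015.
Administrative Delay Adjustment: +222 days → 25 August 2015.
Prosecution Delay Deduction: −17 days → 8 August 2015.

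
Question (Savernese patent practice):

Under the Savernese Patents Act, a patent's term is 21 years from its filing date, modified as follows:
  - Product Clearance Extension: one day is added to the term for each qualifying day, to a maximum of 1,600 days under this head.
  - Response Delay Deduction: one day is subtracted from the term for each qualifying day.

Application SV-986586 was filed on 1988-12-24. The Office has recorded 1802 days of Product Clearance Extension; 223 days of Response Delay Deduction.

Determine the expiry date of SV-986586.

Base term: filing date + 21 years → 24 December 2009.
Product Clearance Extension: 1802 days claimed exceeds the 1600-day cap, so +1600 days → 12 May 2014.
Response Delay Deduction: −223 days → 1 October 2013.

October 1, 2013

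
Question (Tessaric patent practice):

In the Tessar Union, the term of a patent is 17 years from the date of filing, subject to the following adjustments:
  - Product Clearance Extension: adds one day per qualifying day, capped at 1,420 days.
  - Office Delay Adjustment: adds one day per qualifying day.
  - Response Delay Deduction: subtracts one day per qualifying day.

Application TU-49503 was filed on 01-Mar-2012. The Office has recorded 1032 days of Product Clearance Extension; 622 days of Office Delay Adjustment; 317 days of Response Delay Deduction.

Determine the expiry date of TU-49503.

October 28, 2032

Base term: filing date + 17 years → 1 March 2029.
Product Clearance Extension: 1032 days (within the 1420-day cap) → +1032 days → 28 December 2031.
Office Delay Adjustment: +622 days → 10 September 2033.
Response Delay Deduction: −317 days → 28 October 2032.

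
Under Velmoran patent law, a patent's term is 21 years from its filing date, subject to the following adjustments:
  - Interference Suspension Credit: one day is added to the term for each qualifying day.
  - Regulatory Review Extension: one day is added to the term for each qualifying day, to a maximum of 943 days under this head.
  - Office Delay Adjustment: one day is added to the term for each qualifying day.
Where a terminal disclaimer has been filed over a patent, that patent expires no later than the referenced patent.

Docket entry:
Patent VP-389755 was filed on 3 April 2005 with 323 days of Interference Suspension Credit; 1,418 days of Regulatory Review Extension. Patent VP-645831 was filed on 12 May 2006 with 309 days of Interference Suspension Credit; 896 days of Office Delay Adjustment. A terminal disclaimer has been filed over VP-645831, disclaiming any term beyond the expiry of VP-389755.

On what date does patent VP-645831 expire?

September 20, 2029

Natural term of VP-645831:
  Base: filing + 21 years → 12 May 2027.
  Interference Suspension Credit: +309 days → 16 March 2028.
  Office Delay Adjustment: +896 days → 29 August 2030.
Expiry of referenced patent VP-389755:
  Base: filing + 21 years → 3 April 2026.
  Interference Suspension Credit: +323 days → 20 February 2027.
  Regulatory Review Extension: 1418 days claimed exceeds the 943-day cap, so +943 days → 20 September 2029.
Terminal disclaimer: VP-645831 expires on the earlier of 29 August 2030 and 20 September 2029.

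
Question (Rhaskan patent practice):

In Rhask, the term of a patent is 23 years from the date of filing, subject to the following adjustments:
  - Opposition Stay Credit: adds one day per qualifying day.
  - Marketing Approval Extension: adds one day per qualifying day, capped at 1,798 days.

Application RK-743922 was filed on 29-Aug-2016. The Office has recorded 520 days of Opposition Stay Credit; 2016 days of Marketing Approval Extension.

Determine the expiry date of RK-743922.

Base term: filing date + 23 years → 29 August 2039.
Opposition Stay Credit: +520 days → 30 January 2041.
Marketing Approval Extension: 2016 days claimed exceeds the 1798-day cap, so +1798 days → 2 January 2046.

January 2, 2046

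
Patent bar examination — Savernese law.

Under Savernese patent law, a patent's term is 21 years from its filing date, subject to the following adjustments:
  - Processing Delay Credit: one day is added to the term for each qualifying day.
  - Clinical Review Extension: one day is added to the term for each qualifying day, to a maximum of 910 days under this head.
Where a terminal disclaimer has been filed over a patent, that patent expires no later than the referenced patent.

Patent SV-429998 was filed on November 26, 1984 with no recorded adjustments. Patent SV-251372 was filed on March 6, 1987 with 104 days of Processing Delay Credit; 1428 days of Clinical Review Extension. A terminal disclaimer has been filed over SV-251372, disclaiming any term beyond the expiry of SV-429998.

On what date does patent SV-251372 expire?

Natural term of SV-251372:
  Base: filing + 21 years → 6 March 2008.
  Processing Delay Credit: +104 days → 18 June 2008.
  Clinical Review Extension: 1428 days claimed exceeds the 910-day cap, so +910 days → 15 December 2010.
Expiry of referenced patent SV-429998:
  Base: filing + 21 years → 26 November 2005.
Terminal disclaimer: SV-251372 expires on the earlier of 15 December 2010 and 26 November 2005.

2005-11-26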